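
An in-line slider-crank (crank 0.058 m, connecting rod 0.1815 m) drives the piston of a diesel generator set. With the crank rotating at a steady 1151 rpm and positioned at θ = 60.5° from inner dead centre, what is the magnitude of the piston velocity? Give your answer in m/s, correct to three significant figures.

ω = 2π·1151/60 = 120.5 rad/s
For an in-line slider-crank, x = r cosθ + √(L² − r² sin²θ), so v = −rω sinθ·[1 + r cosθ/√(L² − r² sin²θ)].
With r = 0.058 m, L = 0.1815 m, θ = 60.5°: √(L² − r² sin²θ) = 0.17434 m.
v = −0.058·120.5·0.87036·[1 + 0.058·0.49242/0.17434] = -7.0813 m/s.
|v| = 7.0813 m/s.

7.08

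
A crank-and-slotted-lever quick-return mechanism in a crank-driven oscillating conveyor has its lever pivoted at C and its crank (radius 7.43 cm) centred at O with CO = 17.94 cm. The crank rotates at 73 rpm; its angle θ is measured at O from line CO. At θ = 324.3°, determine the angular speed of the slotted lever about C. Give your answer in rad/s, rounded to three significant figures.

ω = 7.645 rad/s (from 73 rpm).
Crank pin A relative to C: A = (d + r cosθ, r sinθ); lever angle φ = atan2(r sinθ, d + r cosθ).
Differentiating tanφ: φ̇ = rω(d cosθ + r)/(d² + r² + 2dr cosθ).
d² + r² + 2dr cosθ = |CA|² = 0.0593541 m²;  d cosθ + r = +0.21999 m.
|ω_lever| = |0.0743·7.645·+0.21999| / 0.0593541 = 2.1052 rad/s.

2.11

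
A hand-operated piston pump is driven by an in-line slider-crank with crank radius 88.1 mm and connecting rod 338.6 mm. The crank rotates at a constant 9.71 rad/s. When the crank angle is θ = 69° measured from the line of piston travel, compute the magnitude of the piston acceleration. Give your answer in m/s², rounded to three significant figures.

1.34

ω = 9.71 rad/s
x(θ) = r cosθ + √(L² − r² sin²θ); with ω constant, a = ω²·d²x/dθ².
d²x/dθ² = −r cosθ − r²(cos2θ)/√u − r⁴ sin²2θ/(4u^{3/2}),  u = L² − r² sin²θ = 0.107885 m².
Substituting r = 0.0881 m, L = 0.3386 m, θ = 69°: d²x/dθ² = -0.014202 m.
a = ω²·d²x/dθ² = (9.71)²·(-0.014202) = -1.339 m/s²;  |a| = 1.339 m/s².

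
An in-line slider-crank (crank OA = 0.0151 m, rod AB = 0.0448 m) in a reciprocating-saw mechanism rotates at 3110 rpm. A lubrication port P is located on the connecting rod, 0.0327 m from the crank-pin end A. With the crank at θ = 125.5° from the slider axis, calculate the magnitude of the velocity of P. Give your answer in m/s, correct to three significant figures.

ω = 325.7 rad/s.  Crank-pin speed |V_A| = rω = 4.9177 m/s, perpendicular to OA.
Rod angle: sinφ = −(r/L) sinθ ⇒ φ = -15.926°; ω_rod = −rω cosθ/√(L²−r²sin²θ) = +66.289 rad/s.
V_P = V_A + ω_rod × AP, with AP = 0.0327 m along the rod.
Components: V_Px = −rω sinθ − a·ω_rod·sinφ = -3.4088 m/s;  V_Py = rω cosθ + a·ω_rod·cosφ = -0.77131 m/s.
|V_P| = √(V_Px² + V_Py²) = 3.495 m/s.

3.49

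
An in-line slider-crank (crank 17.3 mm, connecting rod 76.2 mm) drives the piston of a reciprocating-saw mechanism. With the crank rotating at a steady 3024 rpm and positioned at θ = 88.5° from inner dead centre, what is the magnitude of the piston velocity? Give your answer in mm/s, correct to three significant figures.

ω = 2π·3024/60 = 316.7 rad/s
For an in-line slider-crank, x = r cosθ + √(L² − r² sin²θ), so v = −rω sinθ·[1 + r cosθ/√(L² − r² sin²θ)].
With r = 0.0173 m, L = 0.0762 m, θ = 88.5°: √(L² − r² sin²θ) = 0.074212 m.
v = −0.0173·316.7·0.99966·[1 + 0.0173·0.02618/0.074212] = -5.51 m/s.
|v| = 5.51 m/s = 5510 mm/s.

5510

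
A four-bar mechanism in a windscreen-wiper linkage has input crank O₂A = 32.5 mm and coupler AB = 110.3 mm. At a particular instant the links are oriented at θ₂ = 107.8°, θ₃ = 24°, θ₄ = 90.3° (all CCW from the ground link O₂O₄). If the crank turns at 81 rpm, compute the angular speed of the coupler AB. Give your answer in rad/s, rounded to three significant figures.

ω₂ = 8.482 rad/s (from 81 rpm).
Differentiating the loop-closure r₂e^{iθ₂}+r₃e^{iθ₃}=r₁+r₄e^{iθ₄} gives r₂ω₂e^{iθ₂}+r₃ω₃e^{iθ₃}=r₄ω₄e^{iθ₄}.
Eliminating the other unknown: ω₃ = r₂ω₂ sin(θ₄−θ₂) / [r₃ sin(θ₃−θ₄)].
Numerator sine = -0.30071; denominator sine = -0.91566.
Result = 0.0325·8.482·(-0.30071) / (0.1103·(-0.91566)) = +0.82078 rad/s; magnitude 0.82078 rad/s.

0.821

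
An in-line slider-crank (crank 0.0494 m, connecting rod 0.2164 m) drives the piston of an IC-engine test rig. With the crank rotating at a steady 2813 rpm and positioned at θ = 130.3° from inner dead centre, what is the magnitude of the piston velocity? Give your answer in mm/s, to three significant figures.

ω = 2π·2813/60 = 294.6 rad/s
For an in-line slider-crank, x = r cosθ + √(L² − r² sin²θ), so v = −rω sinθ·[1 + r cosθ/√(L² − r² sin²θ)].
With r = 0.0494 m, L = 0.2164 m, θ = 130.3°: √(L² − r² sin²θ) = 0.2131 m.
v = −0.0494·294.6·0.76267·[1 + 0.0494·-0.64679/0.2131] = -9.4343 m/s.
|v| = 9.4343 m/s = 9434.3 mm/s.

9430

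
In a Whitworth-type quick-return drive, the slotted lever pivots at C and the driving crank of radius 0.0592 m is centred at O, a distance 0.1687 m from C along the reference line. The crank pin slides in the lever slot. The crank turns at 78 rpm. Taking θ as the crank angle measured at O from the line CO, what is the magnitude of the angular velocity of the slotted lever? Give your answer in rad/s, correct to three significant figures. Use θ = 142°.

2.20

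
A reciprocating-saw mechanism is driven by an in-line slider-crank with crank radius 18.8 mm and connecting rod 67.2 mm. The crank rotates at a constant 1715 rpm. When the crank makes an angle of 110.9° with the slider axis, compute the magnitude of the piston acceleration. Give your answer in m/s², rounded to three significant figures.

346

ω = 2π·1715/60 = 179.6 rad/s
x(θ) = r cosθ + √(L² − r² sin²θ); with ω constant, a = ω²·d²x/dθ².
d²x/dθ² = −r cosθ − r²(cos2θ)/√u − r⁴ sin²2θ/(4u^{3/2}),  u = L² − r² sin²θ = 0.00420738 m².
Substituting r = 0.0188 m, L = 0.0672 m, θ = 110.9°: d²x/dθ² = +0.010718 m.
a = ω²·d²x/dθ² = (179.6)²·(+0.010718) = +345.7 m/s²;  |a| = 345.7 m/s².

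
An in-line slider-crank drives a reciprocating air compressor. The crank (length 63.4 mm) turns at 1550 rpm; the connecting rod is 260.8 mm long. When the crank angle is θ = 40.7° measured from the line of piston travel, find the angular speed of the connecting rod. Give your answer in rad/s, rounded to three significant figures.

30.3

ω = 162.3 rad/s (converted from 1550 rpm).
The rod makes angle φ with the slider axis where L sinφ = r sinθ; differentiating, L cosφ·φ̇ = r ω cosθ.
L cosφ = √(L² − r² sin²θ) = 0.2575 m.
|ω_rod| = r ω |cosθ| / √(L² − r² sin²θ) = 0.0634·162.3·0.75813/0.2575 = 30.298 rad/s.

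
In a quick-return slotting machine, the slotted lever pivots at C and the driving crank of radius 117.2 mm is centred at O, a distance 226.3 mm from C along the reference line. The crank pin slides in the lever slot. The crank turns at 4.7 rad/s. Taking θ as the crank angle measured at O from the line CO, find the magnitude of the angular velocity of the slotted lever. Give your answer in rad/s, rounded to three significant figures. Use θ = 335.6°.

1.57

ω = 4.7 rad/s
Crank pin A relative to C: A = (d + r cosθ, r sinθ); lever angle φ = atan2(r sinθ, d + r cosθ).
Differentiating tanφ: φ̇ = rω(d cosθ + r)/(d² + r² + 2dr cosθ).
d² + r² + 2dr cosθ = |CA|² = 0.113254 m²;  d cosθ + r = +0.32329 m.
|ω_lever| = |0.1172·4.7·+0.32329| / 0.113254 = 1.5724 rad/s.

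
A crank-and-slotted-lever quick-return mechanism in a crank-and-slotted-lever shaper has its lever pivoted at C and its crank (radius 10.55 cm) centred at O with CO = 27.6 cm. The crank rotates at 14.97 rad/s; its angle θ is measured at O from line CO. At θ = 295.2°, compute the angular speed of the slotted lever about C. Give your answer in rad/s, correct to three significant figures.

ω = 14.97 rad/s
Crank pin A relative to C: A = (d + r cosθ, r sinθ); lever angle φ = atan2(r sinθ, d + r cosθ).
Differentiating tanφ: φ̇ = rω(d cosθ + r)/(d² + r² + 2dr cosθ).
d² + r² + 2dr cosθ = |CA|² = 0.112102 m²;  d cosθ + r = +0.22302 m.
|ω_lever| = |0.1055·14.97·+0.22302| / 0.112102 = 3.1419 rad/s.

3.14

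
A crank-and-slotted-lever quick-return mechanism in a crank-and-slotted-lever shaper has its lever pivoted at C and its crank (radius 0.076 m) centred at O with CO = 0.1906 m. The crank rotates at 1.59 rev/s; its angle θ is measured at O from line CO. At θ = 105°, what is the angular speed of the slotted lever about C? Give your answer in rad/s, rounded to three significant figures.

ω = 9.99 rad/s (from 1.59 rev/s).
Crank pin A relative to C: A = (d + r cosθ, r sinθ); lever angle φ = atan2(r sinθ, d + r cosθ).
Differentiating tanφ: φ̇ = rω(d cosθ + r)/(d² + r² + 2dr cosθ).
d² + r² + 2dr cosθ = |CA|² = 0.0346061 m²;  d cosθ + r = +0.026669 m.
|ω_lever| = |0.076·9.99·+0.026669| / 0.0346061 = 0.58512 rad/s.

0.585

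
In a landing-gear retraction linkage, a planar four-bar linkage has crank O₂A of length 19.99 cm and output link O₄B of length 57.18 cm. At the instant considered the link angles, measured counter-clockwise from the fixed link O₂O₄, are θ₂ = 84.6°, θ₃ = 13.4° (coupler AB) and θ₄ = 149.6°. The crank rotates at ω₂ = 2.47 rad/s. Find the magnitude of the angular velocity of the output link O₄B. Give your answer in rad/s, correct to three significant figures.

1.18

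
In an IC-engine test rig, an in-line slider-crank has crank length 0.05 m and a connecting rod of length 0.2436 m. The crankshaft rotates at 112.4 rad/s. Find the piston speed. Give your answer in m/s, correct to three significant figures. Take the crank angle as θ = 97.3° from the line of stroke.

ω = 112.4 rad/s
For an in-line slider-crank, x = r cosθ + √(L² − r² sin²θ), so v = −rω sinθ·[1 + r cosθ/√(L² − r² sin²θ)].
With r = 0.05 m, L = 0.2436 m, θ = 97.3°: √(L² − r² sin²θ) = 0.2385 m.
v = −0.05·112.4·0.99189·[1 + 0.05·-0.12706/0.2385] = -5.426 m/s.
|v| = 5.426 m/s.

5.43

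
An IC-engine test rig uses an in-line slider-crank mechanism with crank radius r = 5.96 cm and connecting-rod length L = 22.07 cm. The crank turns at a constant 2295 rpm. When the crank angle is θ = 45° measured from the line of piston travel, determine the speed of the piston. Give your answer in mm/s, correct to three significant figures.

12100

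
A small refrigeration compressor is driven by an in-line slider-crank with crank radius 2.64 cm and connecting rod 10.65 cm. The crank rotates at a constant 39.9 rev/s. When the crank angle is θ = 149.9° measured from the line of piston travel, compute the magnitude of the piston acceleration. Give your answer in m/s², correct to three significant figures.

1220

ω = 2π·39.9 = 250.7 rad/s
x(θ) = r cosθ + √(L² − r² sin²θ); with ω constant, a = ω²·d²x/dθ².
d²x/dθ² = −r cosθ − r²(cos2θ)/√u − r⁴ sin²2θ/(4u^{3/2}),  u = L² − r² sin²θ = 0.011167 m².
Substituting r = 0.0264 m, L = 0.1065 m, θ = 149.9°: d²x/dθ² = +0.019485 m.
a = ω²·d²x/dθ² = (250.7)²·(+0.019485) = +1224.6 m/s²;  |a| = 1224.6 m/s².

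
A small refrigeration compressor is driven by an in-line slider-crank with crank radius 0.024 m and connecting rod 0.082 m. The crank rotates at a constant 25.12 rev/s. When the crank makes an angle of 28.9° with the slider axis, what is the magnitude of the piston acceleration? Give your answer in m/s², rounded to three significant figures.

ω = 2π·25.1 = 157.8 rad/s
x(θ) = r cosθ + √(L² − r² sin²θ); with ω constant, a = ω²·d²x/dθ².
d²x/dθ² = −r cosθ − r²(cos2θ)/√u − r⁴ sin²2θ/(4u^{3/2}),  u = L² − r² sin²θ = 0.00658947 m².
Substituting r = 0.024 m, L = 0.082 m, θ = 28.9°: d²x/dθ² = -0.024903 m.
a = ω²·d²x/dθ² = (157.8)²·(-0.024903) = -620.38 m/s²;  |a| = 620.38 m/s².

620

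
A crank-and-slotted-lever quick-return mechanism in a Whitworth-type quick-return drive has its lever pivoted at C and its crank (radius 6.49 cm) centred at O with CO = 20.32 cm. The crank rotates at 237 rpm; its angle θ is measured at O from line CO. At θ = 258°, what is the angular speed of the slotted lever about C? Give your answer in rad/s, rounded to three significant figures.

0.912

ω = 24.82 rad/s (from 237 rpm).
Crank pin A relative to C: A = (d + r cosθ, r sinθ); lever angle φ = atan2(r sinθ, d + r cosθ).
Differentiating tanφ: φ̇ = rω(d cosθ + r)/(d² + r² + 2dr cosθ).
d² + r² + 2dr cosθ = |CA|² = 0.0400185 m²;  d cosθ + r = +0.022652 m.
|ω_lever| = |0.0649·24.82·+0.022652| / 0.0400185 = 0.91175 rad/s.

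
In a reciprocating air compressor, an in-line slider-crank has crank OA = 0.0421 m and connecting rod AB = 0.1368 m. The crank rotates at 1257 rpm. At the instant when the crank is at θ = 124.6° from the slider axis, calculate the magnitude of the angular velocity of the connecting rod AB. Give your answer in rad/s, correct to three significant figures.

ω = 131.6 rad/s (converted from 1257 rpm).
The rod makes angle φ with the slider axis where L sinφ = r sinθ; differentiating, L cosφ·φ̇ = r ω cosθ.
L cosφ = √(L² − r² sin²θ) = 0.13234 m.
|ω_rod| = r ω |cosθ| / √(L² − r² sin²θ) = 0.0421·131.6·0.56784/0.13234 = 23.779 rad/s.

23.8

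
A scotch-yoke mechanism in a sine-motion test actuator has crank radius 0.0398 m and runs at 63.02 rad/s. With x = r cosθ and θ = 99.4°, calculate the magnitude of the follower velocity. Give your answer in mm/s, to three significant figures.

ω = 63.02 rad/s
x = r cosθ ⇒ ẋ = −rω sinθ.
|v| = rω|sinθ| = 0.0398·63.02·|sin 99.4°| = 2.4745 m/s = 2474.5 mm/s.

2470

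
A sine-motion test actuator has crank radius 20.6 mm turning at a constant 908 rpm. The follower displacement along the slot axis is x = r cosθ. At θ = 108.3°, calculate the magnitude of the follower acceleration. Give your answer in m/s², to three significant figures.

ω = 95.09 rad/s (from 908 rpm).
x = r cosθ ⇒ ẍ = −rω² cosθ (ω constant).
|a| = rω²|cosθ| = 0.0206·(95.09)²·|cos 108.3°| = 58.481 m/s².

58.5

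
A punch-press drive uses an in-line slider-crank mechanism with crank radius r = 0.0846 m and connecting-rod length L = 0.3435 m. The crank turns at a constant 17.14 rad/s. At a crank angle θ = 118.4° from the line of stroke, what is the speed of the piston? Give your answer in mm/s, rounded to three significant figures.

1120

ω = 17.14 rad/s
For an in-line slider-crank, x = r cosθ + √(L² − r² sin²θ), so v = −rω sinθ·[1 + r cosθ/√(L² − r² sin²θ)].
With r = 0.0846 m, L = 0.3435 m, θ = 118.4°: √(L² − r² sin²θ) = 0.33534 m.
v = −0.0846·17.14·0.87965·[1 + 0.0846·-0.47562/0.33534] = -1.1225 m/s.
|v| = 1.1225 m/s = 1122.5 mm/s.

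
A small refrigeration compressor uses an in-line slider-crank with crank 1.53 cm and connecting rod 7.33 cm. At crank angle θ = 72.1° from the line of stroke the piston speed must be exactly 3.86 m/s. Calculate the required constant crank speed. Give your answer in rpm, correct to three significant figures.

2380

For an in-line slider-crank, |v_piston| = rω|sinθ|·[1 + r cosθ/√(L² − r² sin²θ)].
With r = 0.0153 m, L = 0.0733 m, θ = 72.1°: the bracketed kinematic factor |dx/dθ| = 0.015512 m.
ω = v/|dx/dθ| = 3.86/0.015512 = 248.83 rad/s.
N = 60ω/(2π) = 2376.2 rpm.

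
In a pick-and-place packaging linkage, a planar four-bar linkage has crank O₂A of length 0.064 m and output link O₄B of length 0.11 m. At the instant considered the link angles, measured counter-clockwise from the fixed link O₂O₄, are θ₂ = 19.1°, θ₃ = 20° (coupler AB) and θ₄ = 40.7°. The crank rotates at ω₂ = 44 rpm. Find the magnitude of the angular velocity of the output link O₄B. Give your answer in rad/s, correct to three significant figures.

0.119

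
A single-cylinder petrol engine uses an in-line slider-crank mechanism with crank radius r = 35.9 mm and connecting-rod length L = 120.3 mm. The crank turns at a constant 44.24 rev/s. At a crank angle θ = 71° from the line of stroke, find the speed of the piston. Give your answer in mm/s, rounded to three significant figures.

ω = 2π·44.2 = 278 rad/s
For an in-line slider-crank, x = r cosθ + √(L² − r² sin²θ), so v = −rω sinθ·[1 + r cosθ/√(L² − r² sin²θ)].
With r = 0.0359 m, L = 0.1203 m, θ = 71°: √(L² − r² sin²θ) = 0.11541 m.
v = −0.0359·278·0.94552·[1 + 0.0359·0.32557/0.11541] = -10.391 m/s.
|v| = 10.391 m/s = 10391 mm/s.

10400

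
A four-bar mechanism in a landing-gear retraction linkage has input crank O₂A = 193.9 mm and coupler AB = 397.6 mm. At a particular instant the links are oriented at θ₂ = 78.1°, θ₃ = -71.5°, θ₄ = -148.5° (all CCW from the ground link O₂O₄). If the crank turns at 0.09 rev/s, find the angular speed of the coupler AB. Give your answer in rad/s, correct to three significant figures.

ω₂ = 0.5655 rad/s (from 0.09 rev/s).
Differentiating the loop-closure r₂e^{iθ₂}+r₃e^{iθ₃}=r₁+r₄e^{iθ₄} gives r₂ω₂e^{iθ₂}+r₃ω₃e^{iθ₃}=r₄ω₄e^{iθ₄}.
Eliminating the other unknown: ω₃ = r₂ω₂ sin(θ₄−θ₂) / [r₃ sin(θ₃−θ₄)].
Numerator sine = +0.72657; denominator sine = +0.97437.
Result = 0.1939·0.5655·(+0.72657) / (0.3976·(+0.97437)) = +0.20564 rad/s; magnitude 0.20564 rad/s.

0.206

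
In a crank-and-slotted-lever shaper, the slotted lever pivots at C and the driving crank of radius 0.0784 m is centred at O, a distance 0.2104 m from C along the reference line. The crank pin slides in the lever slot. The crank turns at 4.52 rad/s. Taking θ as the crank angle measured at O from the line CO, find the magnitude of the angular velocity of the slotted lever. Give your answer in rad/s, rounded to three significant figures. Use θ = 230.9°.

0.650

ω = 4.52 rad/s
Crank pin A relative to C: A = (d + r cosθ, r sinθ); lever angle φ = atan2(r sinθ, d + r cosθ).
Differentiating tanφ: φ̇ = rω(d cosθ + r)/(d² + r² + 2dr cosθ).
d² + r² + 2dr cosθ = |CA|² = 0.0296083 m²;  d cosθ + r = -0.054294 m.
|ω_lever| = |0.0784·4.52·-0.054294| / 0.0296083 = 0.64982 rad/s.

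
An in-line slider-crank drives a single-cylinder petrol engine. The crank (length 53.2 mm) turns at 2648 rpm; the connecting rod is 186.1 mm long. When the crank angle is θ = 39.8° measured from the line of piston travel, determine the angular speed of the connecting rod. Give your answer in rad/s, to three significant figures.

61.9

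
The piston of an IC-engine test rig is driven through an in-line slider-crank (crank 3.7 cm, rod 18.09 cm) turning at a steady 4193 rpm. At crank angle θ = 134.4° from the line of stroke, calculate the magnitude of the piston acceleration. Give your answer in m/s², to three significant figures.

5010

ω = 2π·4193/60 = 439.1 rad/s
x(θ) = r cosθ + √(L² − r² sin²θ); with ω constant, a = ω²·d²x/dθ².
d²x/dθ² = −r cosθ − r²(cos2θ)/√u − r⁴ sin²2θ/(4u^{3/2}),  u = L² − r² sin²θ = 0.032026 m².
Substituting r = 0.037 m, L = 0.1809 m, θ = 134.4°: d²x/dθ² = +0.025966 m.
a = ω²·d²x/dθ² = (439.1)²·(+0.025966) = +5006.3 m/s²;  |a| = 5006.3 m/s².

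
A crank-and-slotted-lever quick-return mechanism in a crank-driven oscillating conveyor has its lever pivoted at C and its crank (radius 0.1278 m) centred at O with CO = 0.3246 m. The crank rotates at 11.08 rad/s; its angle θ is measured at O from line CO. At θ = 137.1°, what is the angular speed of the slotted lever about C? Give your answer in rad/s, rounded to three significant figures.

2.56

ω = 11.08 rad/s
Crank pin A relative to C: A = (d + r cosθ, r sinθ); lever angle φ = atan2(r sinθ, d + r cosθ).
Differentiating tanφ: φ̇ = rω(d cosθ + r)/(d² + r² + 2dr cosθ).
d² + r² + 2dr cosθ = |CA|² = 0.0609206 m²;  d cosθ + r = -0.10998 m.
|ω_lever| = |0.1278·11.08·-0.10998| / 0.0609206 = 2.5564 rad/s.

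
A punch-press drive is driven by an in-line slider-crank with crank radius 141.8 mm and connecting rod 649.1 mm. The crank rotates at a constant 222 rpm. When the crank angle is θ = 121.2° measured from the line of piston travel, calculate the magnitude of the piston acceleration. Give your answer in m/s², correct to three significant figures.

ω = 2π·222/60 = 23.25 rad/s
x(θ) = r cosθ + √(L² − r² sin²θ); with ω constant, a = ω²·d²x/dθ².
d²x/dθ² = −r cosθ − r²(cos2θ)/√u − r⁴ sin²2θ/(4u^{3/2}),  u = L² − r² sin²θ = 0.406619 m².
Substituting r = 0.1418 m, L = 0.6491 m, θ = 121.2°: d²x/dθ² = +0.087759 m.
a = ω²·d²x/dθ² = (23.25)²·(+0.087759) = +47.43 m/s²;  |a| = 47.43 m/s².

47.4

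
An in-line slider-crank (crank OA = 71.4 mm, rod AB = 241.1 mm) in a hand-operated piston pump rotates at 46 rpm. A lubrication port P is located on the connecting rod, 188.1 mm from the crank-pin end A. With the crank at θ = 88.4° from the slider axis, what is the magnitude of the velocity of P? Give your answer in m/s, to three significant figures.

0.346

ω = 4.817 rad/s.  Crank-pin speed |V_A| = rω = 0.34394 m/s, perpendicular to OA.
Rod angle: sinφ = −(r/L) sinθ ⇒ φ = -17.219°; ω_rod = −rω cosθ/√(L²−r²sin²θ) = -0.041701 rad/s.
V_P = V_A + ω_rod × AP, with AP = 0.1881 m along the rod.
Components: V_Px = −rω sinθ − a·ω_rod·sinφ = -0.34613 m/s;  V_Py = rω cosθ + a·ω_rod·cosφ = +0.0021111 m/s.
|V_P| = √(V_Px² + V_Py²) = 0.34614 m/s.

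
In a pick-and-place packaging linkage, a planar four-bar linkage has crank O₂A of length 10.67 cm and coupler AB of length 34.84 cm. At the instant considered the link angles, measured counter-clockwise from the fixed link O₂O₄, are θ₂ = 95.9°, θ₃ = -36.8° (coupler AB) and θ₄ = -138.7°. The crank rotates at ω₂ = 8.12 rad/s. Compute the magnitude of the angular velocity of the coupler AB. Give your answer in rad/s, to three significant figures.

2.07

ω₂ = 8.12 rad/s
Differentiating the loop-closure r₂e^{iθ₂}+r₃e^{iθ₃}=r₁+r₄e^{iθ₄} gives r₂ω₂e^{iθ₂}+r₃ω₃e^{iθ₃}=r₄ω₄e^{iθ₄}.
Eliminating the other unknown: ω₃ = r₂ω₂ sin(θ₄−θ₂) / [r₃ sin(θ₃−θ₄)].
Numerator sine = +0.81513; denominator sine = +0.97851.
Result = 0.1067·8.12·(+0.81513) / (0.3484·(+0.97851)) = +2.0716 rad/s; magnitude 2.0716 rad/s.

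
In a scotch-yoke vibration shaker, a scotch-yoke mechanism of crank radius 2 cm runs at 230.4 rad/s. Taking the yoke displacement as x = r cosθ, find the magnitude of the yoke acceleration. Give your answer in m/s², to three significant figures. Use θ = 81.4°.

ω = 230.4 rad/s
x = r cosθ ⇒ ẍ = −rω² cosθ (ω constant).
|a| = rω²|cosθ| = 0.02·(230.4)²·|cos 81.4°| = 158.76 m/s².

159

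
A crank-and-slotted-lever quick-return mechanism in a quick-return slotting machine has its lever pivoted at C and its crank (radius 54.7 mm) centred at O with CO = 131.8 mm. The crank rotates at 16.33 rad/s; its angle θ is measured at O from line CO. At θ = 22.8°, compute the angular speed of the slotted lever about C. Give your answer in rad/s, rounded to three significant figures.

ω = 16.33 rad/s
Crank pin A relative to C: A = (d + r cosθ, r sinθ); lever angle φ = atan2(r sinθ, d + r cosθ).
Differentiating tanφ: φ̇ = rω(d cosθ + r)/(d² + r² + 2dr cosθ).
d² + r² + 2dr cosθ = |CA|² = 0.0336556 m²;  d cosθ + r = +0.1762 m.
|ω_lever| = |0.0547·16.33·+0.1762| / 0.0336556 = 4.6766 rad/s.

4.68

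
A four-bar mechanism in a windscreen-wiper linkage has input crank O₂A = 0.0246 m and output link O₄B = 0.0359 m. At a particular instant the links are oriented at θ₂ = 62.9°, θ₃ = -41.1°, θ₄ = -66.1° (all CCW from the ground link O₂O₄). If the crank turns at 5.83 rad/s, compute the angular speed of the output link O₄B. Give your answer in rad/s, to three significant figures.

9.17

ω₂ = 5.83 rad/s
Differentiating the loop-closure r₂e^{iθ₂}+r₃e^{iθ₃}=r₁+r₄e^{iθ₄} gives r₂ω₂e^{iθ₂}+r₃ω₃e^{iθ₃}=r₄ω₄e^{iθ₄}.
Eliminating the other unknown: ω₄ = r₂ω₂ sin(θ₂−θ₃) / [r₄ sin(θ₄−θ₃)].
Numerator sine = +0.97030; denominator sine = -0.42262.
Result = 0.0246·5.83·(+0.97030) / (0.0359·(-0.42262)) = -9.172 rad/s; magnitude 9.172 rad/s.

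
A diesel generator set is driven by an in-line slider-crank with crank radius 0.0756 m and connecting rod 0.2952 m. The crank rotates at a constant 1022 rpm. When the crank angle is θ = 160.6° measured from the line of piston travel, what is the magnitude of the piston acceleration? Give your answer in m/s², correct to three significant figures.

642

ω = 2π·1022/60 = 107 rad/s
x(θ) = r cosθ + √(L² − r² sin²θ); with ω constant, a = ω²·d²x/dθ².
d²x/dθ² = −r cosθ − r²(cos2θ)/√u − r⁴ sin²2θ/(4u^{3/2}),  u = L² − r² sin²θ = 0.0865125 m².
Substituting r = 0.0756 m, L = 0.2952 m, θ = 160.6°: d²x/dθ² = +0.056038 m.
a = ω²·d²x/dθ² = (107)²·(+0.056038) = +641.86 m/s²;  |a| = 641.86 m/s².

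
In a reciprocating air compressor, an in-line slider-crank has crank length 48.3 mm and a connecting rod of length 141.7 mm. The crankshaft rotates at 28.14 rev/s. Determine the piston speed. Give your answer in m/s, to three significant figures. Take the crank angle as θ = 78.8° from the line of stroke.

ω = 2π·28.1 = 176.8 rad/s
For an in-line slider-crank, x = r cosθ + √(L² − r² sin²θ), so v = −rω sinθ·[1 + r cosθ/√(L² − r² sin²θ)].
With r = 0.0483 m, L = 0.1417 m, θ = 78.8°: √(L² − r² sin²θ) = 0.13354 m.
v = −0.0483·176.8·0.98096·[1 + 0.0483·0.19423/0.13354] = -8.9657 m/s.
|v| = 8.9657 m/s.

8.97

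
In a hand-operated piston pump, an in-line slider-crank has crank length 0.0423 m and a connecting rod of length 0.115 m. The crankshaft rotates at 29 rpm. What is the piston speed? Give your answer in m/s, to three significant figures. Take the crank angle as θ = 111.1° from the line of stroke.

0.103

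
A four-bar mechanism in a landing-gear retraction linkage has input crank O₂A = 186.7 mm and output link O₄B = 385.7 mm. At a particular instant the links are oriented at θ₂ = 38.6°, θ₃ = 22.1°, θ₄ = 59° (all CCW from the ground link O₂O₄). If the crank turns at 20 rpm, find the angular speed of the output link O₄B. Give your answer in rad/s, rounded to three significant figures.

0.480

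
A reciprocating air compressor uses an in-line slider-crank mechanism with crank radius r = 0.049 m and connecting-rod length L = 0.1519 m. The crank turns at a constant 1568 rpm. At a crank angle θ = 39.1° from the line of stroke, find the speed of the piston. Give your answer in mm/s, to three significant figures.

6370

ω = 2π·1568/60 = 164.2 rad/s
For an in-line slider-crank, x = r cosθ + √(L² − r² sin²θ), so v = −rω sinθ·[1 + r cosθ/√(L² − r² sin²θ)].
With r = 0.049 m, L = 0.1519 m, θ = 39.1°: √(L² − r² sin²θ) = 0.14872 m.
v = −0.049·164.2·0.63068·[1 + 0.049·0.77605/0.14872] = -6.3717 m/s.
|v| = 6.3717 m/s = 6371.7 mm/s.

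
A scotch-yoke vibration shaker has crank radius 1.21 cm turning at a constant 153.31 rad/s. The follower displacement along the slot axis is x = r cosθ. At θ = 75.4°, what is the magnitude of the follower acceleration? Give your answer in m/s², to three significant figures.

71.7

ω = 153.3 rad/s
x = r cosθ ⇒ ẍ = −rω² cosθ (ω constant).
|a| = rω²|cosθ| = 0.0121·(153.3)²·|cos 75.4°| = 71.688 m/s².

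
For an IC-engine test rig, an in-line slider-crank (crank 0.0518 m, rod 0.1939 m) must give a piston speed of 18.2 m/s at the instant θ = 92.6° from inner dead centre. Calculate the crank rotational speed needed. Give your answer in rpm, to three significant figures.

3400

For an in-line slider-crank, |v_piston| = rω|sinθ|·[1 + r cosθ/√(L² − r² sin²θ)].
With r = 0.0518 m, L = 0.1939 m, θ = 92.6°: the bracketed kinematic factor |dx/dθ| = 0.051096 m.
ω = v/|dx/dθ| = 18.2/0.051096 = 356.19 rad/s.
N = 60ω/(2π) = 3401.4 rpm.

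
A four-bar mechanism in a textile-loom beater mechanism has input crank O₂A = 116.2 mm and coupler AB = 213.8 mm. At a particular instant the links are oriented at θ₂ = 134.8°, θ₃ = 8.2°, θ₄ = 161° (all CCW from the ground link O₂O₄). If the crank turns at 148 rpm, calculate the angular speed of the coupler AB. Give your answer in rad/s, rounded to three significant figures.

ω₂ = 15.5 rad/s (from 148 rpm).
Differentiating the loop-closure r₂e^{iθ₂}+r₃e^{iθ₃}=r₁+r₄e^{iθ₄} gives r₂ω₂e^{iθ₂}+r₃ω₃e^{iθ₃}=r₄ω₄e^{iθ₄}.
Eliminating the other unknown: ω₃ = r₂ω₂ sin(θ₄−θ₂) / [r₃ sin(θ₃−θ₄)].
Numerator sine = +0.44151; denominator sine = -0.45710.
Result = 0.1162·15.5·(+0.44151) / (0.2138·(-0.45710)) = -8.1361 rad/s; magnitude 8.1361 rad/s.

8.14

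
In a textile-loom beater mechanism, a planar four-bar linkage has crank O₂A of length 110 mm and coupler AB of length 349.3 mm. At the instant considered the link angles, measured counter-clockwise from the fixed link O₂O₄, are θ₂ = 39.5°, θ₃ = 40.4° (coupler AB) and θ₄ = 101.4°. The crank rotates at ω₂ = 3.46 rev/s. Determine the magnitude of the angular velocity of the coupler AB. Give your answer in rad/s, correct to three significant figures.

ω₂ = 21.74 rad/s (from 3.46 rev/s).
Differentiating the loop-closure r₂e^{iθ₂}+r₃e^{iθ₃}=r₁+r₄e^{iθ₄} gives r₂ω₂e^{iθ₂}+r₃ω₃e^{iθ₃}=r₄ω₄e^{iθ₄}.
Eliminating the other unknown: ω₃ = r₂ω₂ sin(θ₄−θ₂) / [r₃ sin(θ₃−θ₄)].
Numerator sine = +0.88213; denominator sine = -0.87462.
Result = 0.11·21.74·(+0.88213) / (0.3493·(-0.87462)) = -6.905 rad/s; magnitude 6.905 rad/s.

6.90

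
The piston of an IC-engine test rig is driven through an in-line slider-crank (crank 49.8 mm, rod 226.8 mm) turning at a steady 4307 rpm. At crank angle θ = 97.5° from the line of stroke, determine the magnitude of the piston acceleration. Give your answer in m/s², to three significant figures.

3520

ω = 2π·4307/60 = 451 rad/s
x(θ) = r cosθ + √(L² − r² sin²θ); with ω constant, a = ω²·d²x/dθ².
d²x/dθ² = −r cosθ − r²(cos2θ)/√u − r⁴ sin²2θ/(4u^{3/2}),  u = L² − r² sin²θ = 0.0490005 m².
Substituting r = 0.0498 m, L = 0.2268 m, θ = 97.5°: d²x/dθ² = +0.017313 m.
a = ω²·d²x/dθ² = (451)²·(+0.017313) = +3521.8 m/s²;  |a| = 3521.8 m/s².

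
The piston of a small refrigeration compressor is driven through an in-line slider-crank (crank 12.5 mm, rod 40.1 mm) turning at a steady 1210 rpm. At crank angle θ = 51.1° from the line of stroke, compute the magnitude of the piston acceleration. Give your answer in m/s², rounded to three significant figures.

114

ω = 2π·1210/60 = 126.7 rad/s
x(θ) = r cosθ + √(L² − r² sin²θ); with ω constant, a = ω²·d²x/dθ².
d²x/dθ² = −r cosθ − r²(cos2θ)/√u − r⁴ sin²2θ/(4u^{3/2}),  u = L² − r² sin²θ = 0.00151338 m².
Substituting r = 0.0125 m, L = 0.0401 m, θ = 51.1°: d²x/dθ² = -0.0070998 m.
a = ω²·d²x/dθ² = (126.7)²·(-0.0070998) = -113.99 m/s²;  |a| = 113.99 m/s².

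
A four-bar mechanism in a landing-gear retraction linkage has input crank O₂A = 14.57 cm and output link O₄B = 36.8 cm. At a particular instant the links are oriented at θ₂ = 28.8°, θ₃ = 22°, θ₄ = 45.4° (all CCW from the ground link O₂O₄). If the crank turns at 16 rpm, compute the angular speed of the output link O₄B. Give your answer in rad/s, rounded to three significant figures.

0.198

ω₂ = 1.676 rad/s (from 16 rpm).
Differentiating the loop-closure r₂e^{iθ₂}+r₃e^{iθ₃}=r₁+r₄e^{iθ₄} gives r₂ω₂e^{iθ₂}+r₃ω₃e^{iθ₃}=r₄ω₄e^{iθ₄}.
Eliminating the other unknown: ω₄ = r₂ω₂ sin(θ₂−θ₃) / [r₄ sin(θ₄−θ₃)].
Numerator sine = +0.11840; denominator sine = +0.39715.
Result = 0.1457·1.676·(+0.11840) / (0.368·(+0.39715)) = +0.19778 rad/s; magnitude 0.19778 rad/s.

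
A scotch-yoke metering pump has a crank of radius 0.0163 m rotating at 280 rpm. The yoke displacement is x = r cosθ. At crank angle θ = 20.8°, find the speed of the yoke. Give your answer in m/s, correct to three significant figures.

ω = 29.32 rad/s (from 280 rpm).
x = r cosθ ⇒ ẋ = −rω sinθ.
|v| = rω|sinθ| = 0.0163·29.32·|sin 20.8°| = 0.16972 m/s.

0.170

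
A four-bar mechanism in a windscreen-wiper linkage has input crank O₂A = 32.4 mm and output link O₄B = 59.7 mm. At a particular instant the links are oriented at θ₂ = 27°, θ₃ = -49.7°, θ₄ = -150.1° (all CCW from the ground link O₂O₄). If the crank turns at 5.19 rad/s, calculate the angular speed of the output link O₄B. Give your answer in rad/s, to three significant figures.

ω₂ = 5.19 rad/s
Differentiating the loop-closure r₂e^{iθ₂}+r₃e^{iθ₃}=r₁+r₄e^{iθ₄} gives r₂ω₂e^{iθ₂}+r₃ω₃e^{iθ₃}=r₄ω₄e^{iθ₄}.
Eliminating the other unknown: ω₄ = r₂ω₂ sin(θ₂−θ₃) / [r₄ sin(θ₄−θ₃)].
Numerator sine = +0.97318; denominator sine = -0.98357.
Result = 0.0324·5.19·(+0.97318) / (0.0597·(-0.98357)) = -2.7869 rad/s; magnitude 2.7869 rad/s.

2.79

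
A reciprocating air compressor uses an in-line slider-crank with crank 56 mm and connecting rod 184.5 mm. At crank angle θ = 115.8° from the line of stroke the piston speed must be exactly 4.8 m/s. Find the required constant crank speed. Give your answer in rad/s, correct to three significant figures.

110

For an in-line slider-crank, |v_piston| = rω|sinθ|·[1 + r cosθ/√(L² − r² sin²θ)].
With r = 0.056 m, L = 0.1845 m, θ = 115.8°: the bracketed kinematic factor |dx/dθ| = 0.043494 m.
ω = v/|dx/dθ| = 4.8/0.043494 = 110.36 rad/s.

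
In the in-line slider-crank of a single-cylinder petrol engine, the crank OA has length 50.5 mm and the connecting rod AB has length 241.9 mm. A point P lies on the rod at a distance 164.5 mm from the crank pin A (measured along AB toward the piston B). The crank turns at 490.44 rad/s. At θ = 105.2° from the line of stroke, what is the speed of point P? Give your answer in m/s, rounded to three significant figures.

23.1

ω = 490.4 rad/s.  Crank-pin speed |V_A| = rω = 24.767 m/s, perpendicular to OA.
Rod angle: sinφ = −(r/L) sinθ ⇒ φ = -11.622°; ω_rod = −rω cosθ/√(L²−r²sin²θ) = +27.406 rad/s.
V_P = V_A + ω_rod × AP, with AP = 0.1645 m along the rod.
Components: V_Px = −rω sinθ − a·ω_rod·sinφ = -22.993 m/s;  V_Py = rω cosθ + a·ω_rod·cosφ = -2.0778 m/s.
|V_P| = √(V_Px² + V_Py²) = 23.086 m/s.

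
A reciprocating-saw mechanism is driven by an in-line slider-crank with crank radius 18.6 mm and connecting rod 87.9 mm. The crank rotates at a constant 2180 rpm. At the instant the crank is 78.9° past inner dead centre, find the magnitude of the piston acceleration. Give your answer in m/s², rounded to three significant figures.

ω = 2π·2180/60 = 228.3 rad/s
x(θ) = r cosθ + √(L² − r² sin²θ); with ω constant, a = ω²·d²x/dθ².
d²x/dθ² = −r cosθ − r²(cos2θ)/√u − r⁴ sin²2θ/(4u^{3/2}),  u = L² − r² sin²θ = 0.00739327 m².
Substituting r = 0.0186 m, L = 0.0879 m, θ = 78.9°: d²x/dθ² = +0.00013764 m.
a = ω²·d²x/dθ² = (228.3)²·(+0.00013764) = +7.1733 m/s²;  |a| = 7.1733 m/s².

7.17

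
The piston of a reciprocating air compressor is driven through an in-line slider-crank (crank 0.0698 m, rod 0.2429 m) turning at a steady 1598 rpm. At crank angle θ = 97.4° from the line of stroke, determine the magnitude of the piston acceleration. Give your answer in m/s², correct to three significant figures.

817

ω = 2π·1598/60 = 167.3 rad/s
x(θ) = r cosθ + √(L² − r² sin²θ); with ω constant, a = ω²·d²x/dθ².
d²x/dθ² = −r cosθ − r²(cos2θ)/√u − r⁴ sin²2θ/(4u^{3/2}),  u = L² − r² sin²θ = 0.0542092 m².
Substituting r = 0.0698 m, L = 0.2429 m, θ = 97.4°: d²x/dθ² = +0.02919 m.
a = ω²·d²x/dθ² = (167.3)²·(+0.02919) = +817.43 m/s²;  |a| = 817.43 m/s².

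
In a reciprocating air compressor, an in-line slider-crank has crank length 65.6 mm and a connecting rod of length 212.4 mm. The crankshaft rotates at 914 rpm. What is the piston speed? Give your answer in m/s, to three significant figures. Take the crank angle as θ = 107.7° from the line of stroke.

ω = 2π·914/60 = 95.71 rad/s
For an in-line slider-crank, x = r cosθ + √(L² − r² sin²θ), so v = −rω sinθ·[1 + r cosθ/√(L² − r² sin²θ)].
With r = 0.0656 m, L = 0.2124 m, θ = 107.7°: √(L² − r² sin²θ) = 0.203 m.
v = −0.0656·95.71·0.95266·[1 + 0.0656·-0.30403/0.203] = -5.3939 m/s.
|v| = 5.3939 m/s.

5.39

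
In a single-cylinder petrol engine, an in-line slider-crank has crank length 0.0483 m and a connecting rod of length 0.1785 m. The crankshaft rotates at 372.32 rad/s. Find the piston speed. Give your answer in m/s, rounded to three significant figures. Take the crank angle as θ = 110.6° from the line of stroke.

15.2

ω = 372.3 rad/s
For an in-line slider-crank, x = r cosθ + √(L² − r² sin²θ), so v = −rω sinθ·[1 + r cosθ/√(L² − r² sin²θ)].
With r = 0.0483 m, L = 0.1785 m, θ = 110.6°: √(L² − r² sin²θ) = 0.17268 m.
v = −0.0483·372.3·0.93606·[1 + 0.0483·-0.35184/0.17268] = -15.177 m/s.
|v| = 15.177 m/s.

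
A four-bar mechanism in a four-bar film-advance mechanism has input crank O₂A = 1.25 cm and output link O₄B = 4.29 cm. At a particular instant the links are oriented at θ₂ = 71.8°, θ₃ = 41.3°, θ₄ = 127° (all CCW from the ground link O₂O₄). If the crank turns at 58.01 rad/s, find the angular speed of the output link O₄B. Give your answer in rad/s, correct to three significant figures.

8.60

ω₂ = 58.01 rad/s
Differentiating the loop-closure r₂e^{iθ₂}+r₃e^{iθ₃}=r₁+r₄e^{iθ₄} gives r₂ω₂e^{iθ₂}+r₃ω₃e^{iθ₃}=r₄ω₄e^{iθ₄}.
Eliminating the other unknown: ω₄ = r₂ω₂ sin(θ₂−θ₃) / [r₄ sin(θ₄−θ₃)].
Numerator sine = +0.50754; denominator sine = +0.99719.
Result = 0.0125·58.01·(+0.50754) / (0.0429·(+0.99719)) = +8.603 rad/s; magnitude 8.603 rad/s.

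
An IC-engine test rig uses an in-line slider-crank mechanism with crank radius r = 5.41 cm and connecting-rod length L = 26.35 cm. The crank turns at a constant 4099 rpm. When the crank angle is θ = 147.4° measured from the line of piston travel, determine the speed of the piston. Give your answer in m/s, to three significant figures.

ω = 2π·4099/60 = 429.2 rad/s
For an in-line slider-crank, x = r cosθ + √(L² − r² sin²θ), so v = −rω sinθ·[1 + r cosθ/√(L² − r² sin²θ)].
With r = 0.0541 m, L = 0.2635 m, θ = 147.4°: √(L² − r² sin²θ) = 0.26188 m.
v = −0.0541·429.2·0.53877·[1 + 0.0541·-0.84245/0.26188] = -10.334 m/s.
|v| = 10.334 m/s.

10.3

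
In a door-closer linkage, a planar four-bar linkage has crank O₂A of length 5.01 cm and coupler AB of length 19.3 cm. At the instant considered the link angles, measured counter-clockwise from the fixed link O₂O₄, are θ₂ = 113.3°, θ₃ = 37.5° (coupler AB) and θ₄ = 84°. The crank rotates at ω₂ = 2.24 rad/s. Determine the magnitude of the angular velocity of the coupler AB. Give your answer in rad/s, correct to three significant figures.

ω₂ = 2.24 rad/s
Differentiating the loop-closure r₂e^{iθ₂}+r₃e^{iθ₃}=r₁+r₄e^{iθ₄} gives r₂ω₂e^{iθ₂}+r₃ω₃e^{iθ₃}=r₄ω₄e^{iθ₄}.
Eliminating the other unknown: ω₃ = r₂ω₂ sin(θ₄−θ₂) / [r₃ sin(θ₃−θ₄)].
Numerator sine = -0.48938; denominator sine = -0.72537.
Result = 0.0501·2.24·(-0.48938) / (0.193·(-0.72537)) = +0.3923 rad/s; magnitude 0.3923 rad/s.

0.392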